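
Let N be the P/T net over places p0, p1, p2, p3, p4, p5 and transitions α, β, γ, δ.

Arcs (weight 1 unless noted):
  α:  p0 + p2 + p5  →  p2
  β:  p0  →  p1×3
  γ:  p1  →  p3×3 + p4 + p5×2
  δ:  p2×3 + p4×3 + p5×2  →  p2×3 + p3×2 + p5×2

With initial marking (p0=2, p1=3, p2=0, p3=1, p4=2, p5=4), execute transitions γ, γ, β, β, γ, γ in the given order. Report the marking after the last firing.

step 1: fire γ:  (p0=2, p1=3, p2=0, p3=1, p4=2, p5=4) → (p0=2, p1=2, p2=0, p3=4, p4=3, p5=6)
step 2: fire γ:  (p0=2, p1=2, p2=0, p3=4, p4=3, p5=6) → (p0=2, p1=1, p2=0, p3=7, p4=4, p5=8)
step 3: fire β:  (p0=2, p1=1, p2=0, p3=7, p4=4, p5=8) → (p0=1, p1=4, p2=0, p3=7, p4=4, p5=8)
step 4: fire β:  (p0=1, p1=4, p2=0, p3=7, p4=4, p5=8) → (p0=0, p1=7, p2=0, p3=7, p4=4, p5=8)
step 5: fire γ:  (p0=0, p1=7, p2=0, p3=7, p4=4, p5=8) → (p0=0, p1=6, p2=0, p3=10, p4=5, p5=10)
step 6: fire γ:  (p0=0, p1=6, p2=0, p3=10, p4=5, p5=10) → (p0=0, p1=5, p2=0, p3=13, p4=6, p5=12)

(p0=0, p1=5, p2=0, p3=13, p4=6, p5=12)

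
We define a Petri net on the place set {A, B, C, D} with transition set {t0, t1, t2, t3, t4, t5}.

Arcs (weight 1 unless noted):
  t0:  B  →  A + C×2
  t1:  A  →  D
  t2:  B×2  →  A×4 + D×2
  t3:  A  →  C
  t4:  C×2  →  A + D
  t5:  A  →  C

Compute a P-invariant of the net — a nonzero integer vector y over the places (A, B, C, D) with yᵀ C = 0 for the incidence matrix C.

y = (A:1, B:3, C:1, D:1)

Incidence matrix C (rows=places, cols=transitions):
       t0   t1   t2   t3   t4   t5
    A   1   -1    4   -1    1   -1
    B  -1    0   -2    0    0    0
    C   2    0    0    1   -2    1
    D   0    1    2    0    1    0

Candidate y = [1, 3, 1, 1]; check y·C column-wise:
  col t0: 1·1 + 3·-1 + 1·2 + 1·0 = 0
  col t1: 1·-1 + 3·0 + 1·0 + 1·1 = 0
  col t2: 1·4 + 3·-2 + 1·0 + 1·2 = 0
  col t3: 1·-1 + 3·0 + 1·1 + 1·0 = 0
  col t4: 1·1 + 3·0 + 1·-2 + 1·1 = 0
  col t5: 1·-1 + 3·0 + 1·1 + 1·0 = 0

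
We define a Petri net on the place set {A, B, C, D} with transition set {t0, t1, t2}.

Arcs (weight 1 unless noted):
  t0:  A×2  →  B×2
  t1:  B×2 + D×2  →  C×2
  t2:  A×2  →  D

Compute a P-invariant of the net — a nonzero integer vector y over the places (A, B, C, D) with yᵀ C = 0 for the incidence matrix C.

Incidence matrix C (rows=places, cols=transitions):
       t0   t1   t2
    A  -2    0   -2
    B   2   -2    0
    C   0    2    0
    D   0   -2    1

Candidate y = [1, 1, 3, 2]; check y·C column-wise:
  col t0: 1·-2 + 1·2 + 3·0 + 2·0 = 0
  col t1: 1·0 + 1·-2 + 3·2 + 2·-2 = 0
  col t2: 1·-2 + 1·0 + 3·0 + 2·1 = 0

y = (A:1, B:1, C:3, D:2)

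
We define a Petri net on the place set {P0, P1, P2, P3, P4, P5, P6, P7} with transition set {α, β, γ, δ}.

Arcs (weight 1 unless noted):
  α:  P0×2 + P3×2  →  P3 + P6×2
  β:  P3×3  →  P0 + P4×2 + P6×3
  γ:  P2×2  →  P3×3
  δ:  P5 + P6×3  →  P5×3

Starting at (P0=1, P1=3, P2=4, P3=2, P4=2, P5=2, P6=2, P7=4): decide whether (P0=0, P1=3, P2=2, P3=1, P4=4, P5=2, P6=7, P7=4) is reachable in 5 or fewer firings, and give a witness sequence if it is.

YES — reachable via ⟨γ, β, α⟩ (3 firings)

step 1: fire γ:  (P0=1, P1=3, P2=4, P3=2, P4=2, P5=2, P6=2, P7=4) → (P0=1, P1=3, P2=2, P3=5, P4=2, P5=2, P6=2, P7=4)
step 2: fire β:  (P0=1, P1=3, P2=2, P3=5, P4=2, P5=2, P6=2, P7=4) → (P0=2, P1=3, P2=2, P3=2, P4=4, P5=2, P6=5, P7=4)
step 3: fire α:  (P0=2, P1=3, P2=2, P3=2, P4=4, P5=2, P6=5, P7=4) → (P0=0, P1=3, P2=2, P3=1, P4=4, P5=2, P6=7, P7=4)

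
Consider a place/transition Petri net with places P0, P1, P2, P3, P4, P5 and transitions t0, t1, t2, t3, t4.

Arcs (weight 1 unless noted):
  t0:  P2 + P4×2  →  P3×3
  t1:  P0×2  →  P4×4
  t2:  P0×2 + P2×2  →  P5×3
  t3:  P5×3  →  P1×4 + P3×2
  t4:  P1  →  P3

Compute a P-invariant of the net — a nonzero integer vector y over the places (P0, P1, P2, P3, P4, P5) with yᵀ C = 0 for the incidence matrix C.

y = (P0:2, P1:0, P2:-2, P3:0, P4:1, P5:0)

Incidence matrix C (rows=places, cols=transitions):
       t0   t1   t2   t3   t4
   P0   0   -2   -2    0    0
   P1   0    0    0    4   -1
   P2  -1    0   -2    0    0
   P3   3    0    0    2    1
   P4  -2    4    0    0    0
   P5   0    0    3   -3    0

Candidate y = [2, 0, -2, 0, 1, 0]; check y·C column-wise:
  col t0: 2·0 + -2·-1 + 0·3 + 1·-2 = 0
  col t1: 2·-2 + -2·0 + 1·4 = 0
  col t2: 2·-2 + -2·-2 + 1·0 + 0·3 = 0
  col t3: 2·0 + 0·4 + -2·0 + 0·2 + 1·0 + 0·-3 = 0
  col t4: 2·0 + 0·-1 + -2·0 + 0·1 + 1·0 = 0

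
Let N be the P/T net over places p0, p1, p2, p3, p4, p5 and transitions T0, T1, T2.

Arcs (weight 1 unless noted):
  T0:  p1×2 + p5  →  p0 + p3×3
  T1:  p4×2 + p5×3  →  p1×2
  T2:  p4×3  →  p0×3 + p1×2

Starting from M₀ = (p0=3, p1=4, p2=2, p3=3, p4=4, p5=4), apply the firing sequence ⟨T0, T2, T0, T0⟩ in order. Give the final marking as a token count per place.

(p0=9, p1=0, p2=2, p3=12, p4=1, p5=1)

step 1: fire T0:  (p0=3, p1=4, p2=2, p3=3, p4=4, p5=4) → (p0=4, p1=2, p2=2, p3=6, p4=4, p5=3)
step 2: fire T2:  (p0=4, p1=2, p2=2, p3=6, p4=4, p5=3) → (p0=7, p1=4, p2=2, p3=6, p4=1, p5=3)
step 3: fire T0:  (p0=7, p1=4, p2=2, p3=6, p4=1, p5=3) → (p0=8, p1=2, p2=2, p3=9, p4=1, p5=2)
step 4: fire T0:  (p0=8, p1=2, p2=2, p3=9, p4=1, p5=2) → (p0=9, p1=0, p2=2, p3=12, p4=1, p5=1)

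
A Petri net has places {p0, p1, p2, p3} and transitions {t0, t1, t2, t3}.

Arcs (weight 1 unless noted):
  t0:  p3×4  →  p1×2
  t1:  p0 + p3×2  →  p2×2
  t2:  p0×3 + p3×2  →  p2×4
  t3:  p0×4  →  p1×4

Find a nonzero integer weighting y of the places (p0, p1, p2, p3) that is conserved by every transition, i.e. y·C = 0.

y = (p0:2, p1:2, p2:2, p3:1)

Incidence matrix C (rows=places, cols=transitions):
       t0   t1   t2   t3
   p0   0   -1   -3   -4
   p1   2    0    0    4
   p2   0    2    4    0
   p3  -4   -2   -2    0

Candidate y = [2, 2, 2, 1]; check y·C column-wise:
  col t0: 2·0 + 2·2 + 2·0 + 1·-4 = 0
  col t1: 2·-1 + 2·0 + 2·2 + 1·-2 = 0
  col t2: 2·-3 + 2·0 + 2·4 + 1·-2 = 0
  col t3: 2·-4 + 2·4 + 2·0 + 1·0 = 0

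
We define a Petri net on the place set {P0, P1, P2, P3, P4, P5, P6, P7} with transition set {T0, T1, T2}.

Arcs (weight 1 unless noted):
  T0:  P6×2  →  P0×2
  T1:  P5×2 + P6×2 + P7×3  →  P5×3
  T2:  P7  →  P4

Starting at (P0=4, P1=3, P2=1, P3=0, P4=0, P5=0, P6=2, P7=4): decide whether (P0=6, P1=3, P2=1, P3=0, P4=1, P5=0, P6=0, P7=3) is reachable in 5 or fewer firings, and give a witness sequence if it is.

step 1: fire T0:  (P0=4, P1=3, P2=1, P3=0, P4=0, P5=0, P6=2, P7=4) → (P0=6, P1=3, P2=1, P3=0, P4=0, P5=0, P6=0, P7=4)
step 2: fire T2:  (P0=6, P1=3, P2=1, P3=0, P4=0, P5=0, P6=0, P7=4) → (P0=6, P1=3, P2=1, P3=0, P4=1, P5=0, P6=0, P7=3)

YES — reachable via ⟨T0, T2⟩ (2 firings)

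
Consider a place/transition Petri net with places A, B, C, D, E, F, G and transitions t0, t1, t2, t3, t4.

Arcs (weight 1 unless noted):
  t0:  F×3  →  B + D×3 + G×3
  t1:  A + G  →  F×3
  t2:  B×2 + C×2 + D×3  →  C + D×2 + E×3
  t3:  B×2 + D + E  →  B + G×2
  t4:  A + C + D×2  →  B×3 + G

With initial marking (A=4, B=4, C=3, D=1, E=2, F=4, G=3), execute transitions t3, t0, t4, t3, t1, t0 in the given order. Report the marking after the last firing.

(A=2, B=7, C=2, D=3, E=0, F=1, G=13)

step 1: fire t3:  (A=4, B=4, C=3, D=1, E=2, F=4, G=3) → (A=4, B=3, C=3, D=0, E=1, F=4, G=5)
step 2: fire t0:  (A=4, B=3, C=3, D=0, E=1, F=4, G=5) → (A=4, B=4, C=3, D=3, E=1, F=1, G=8)
step 3: fire t4:  (A=4, B=4, C=3, D=3, E=1, F=1, G=8) → (A=3, B=7, C=2, D=1, E=1, F=1, G=9)
step 4: fire t3:  (A=3, B=7, C=2, D=1, E=1, F=1, G=9) → (A=3, B=6, C=2, D=0, E=0, F=1, G=11)
step 5: fire t1:  (A=3, B=6, C=2, D=0, E=0, F=1, G=11) → (A=2, B=6, C=2, D=0, E=0, F=4, G=10)
step 6: fire t0:  (A=2, B=6, C=2, D=0, E=0, F=4, G=10) → (A=2, B=7, C=2, D=3, E=0, F=1, G=13)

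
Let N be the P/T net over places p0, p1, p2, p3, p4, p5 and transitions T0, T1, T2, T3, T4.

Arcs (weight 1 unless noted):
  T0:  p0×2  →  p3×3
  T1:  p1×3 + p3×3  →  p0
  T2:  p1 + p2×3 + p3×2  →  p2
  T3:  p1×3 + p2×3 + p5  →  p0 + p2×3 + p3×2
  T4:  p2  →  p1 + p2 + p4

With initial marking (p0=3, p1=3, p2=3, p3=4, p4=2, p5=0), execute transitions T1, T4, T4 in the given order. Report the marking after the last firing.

(p0=4, p1=2, p2=3, p3=1, p4=4, p5=0)

step 1: fire T1:  (p0=3, p1=3, p2=3, p3=4, p4=2, p5=0) → (p0=4, p1=0, p2=3, p3=1, p4=2, p5=0)
step 2: fire T4:  (p0=4, p1=0, p2=3, p3=1, p4=2, p5=0) → (p0=4, p1=1, p2=3, p3=1, p4=3, p5=0)
step 3: fire T4:  (p0=4, p1=1, p2=3, p3=1, p4=3, p5=0) → (p0=4, p1=2, p2=3, p3=1, p4=4, p5=0)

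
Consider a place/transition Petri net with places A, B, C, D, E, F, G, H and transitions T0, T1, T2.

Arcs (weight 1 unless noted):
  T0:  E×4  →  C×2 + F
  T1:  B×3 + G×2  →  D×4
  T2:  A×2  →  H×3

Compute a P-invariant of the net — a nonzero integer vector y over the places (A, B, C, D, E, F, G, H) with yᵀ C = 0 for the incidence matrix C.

y = (A:0, B:4, C:0, D:3, E:0, F:0, G:0, H:0)

Incidence matrix C (rows=places, cols=transitions):
       T0   T1   T2
    A   0    0   -2
    B   0   -3    0
    C   2    0    0
    D   0    4    0
    E  -4    0    0
    F   1    0    0
    G   0   -2    0
    H   0    0    3

Candidate y = [0, 4, 0, 3, 0, 0, 0, 0]; check y·C column-wise:
  col T0: 4·0 + 0·2 + 3·0 + 0·-4 + 0·1 = 0
  col T1: 4·-3 + 3·4 + 0·-2 = 0
  col T2: 0·-2 + 4·0 + 3·0 + 0·3 = 0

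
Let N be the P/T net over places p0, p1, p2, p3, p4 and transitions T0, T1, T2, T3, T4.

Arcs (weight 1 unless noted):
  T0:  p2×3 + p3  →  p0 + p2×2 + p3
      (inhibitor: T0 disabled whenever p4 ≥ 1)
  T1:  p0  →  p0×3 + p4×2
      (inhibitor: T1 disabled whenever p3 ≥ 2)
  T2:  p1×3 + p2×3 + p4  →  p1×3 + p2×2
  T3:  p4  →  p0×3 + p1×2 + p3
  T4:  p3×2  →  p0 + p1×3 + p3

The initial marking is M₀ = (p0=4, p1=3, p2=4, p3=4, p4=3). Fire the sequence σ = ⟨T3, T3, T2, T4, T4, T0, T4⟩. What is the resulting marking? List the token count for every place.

(p0=14, p1=16, p2=2, p3=3, p4=0)

step 1: fire T3:  (p0=4, p1=3, p2=4, p3=4, p4=3) → (p0=7, p1=5, p2=4, p3=5, p4=2)
step 2: fire T3:  (p0=7, p1=5, p2=4, p3=5, p4=2) → (p0=10, p1=7, p2=4, p3=6, p4=1)
step 3: fire T2:  (p0=10, p1=7, p2=4, p3=6, p4=1) → (p0=10, p1=7, p2=3, p3=6, p4=0)
step 4: fire T4:  (p0=10, p1=7, p2=3, p3=6, p4=0) → (p0=11, p1=10, p2=3, p3=5, p4=0)
step 5: fire T4:  (p0=11, p1=10, p2=3, p3=5, p4=0) → (p0=12, p1=13, p2=3, p3=4, p4=0)
step 6: fire T0:  (p0=12, p1=13, p2=3, p3=4, p4=0) → (p0=13, p1=13, p2=2, p3=4, p4=0)
step 7: fire T4:  (p0=13, p1=13, p2=2, p3=4, p4=0) → (p0=14, p1=16, p2=2, p3=3, p4=0)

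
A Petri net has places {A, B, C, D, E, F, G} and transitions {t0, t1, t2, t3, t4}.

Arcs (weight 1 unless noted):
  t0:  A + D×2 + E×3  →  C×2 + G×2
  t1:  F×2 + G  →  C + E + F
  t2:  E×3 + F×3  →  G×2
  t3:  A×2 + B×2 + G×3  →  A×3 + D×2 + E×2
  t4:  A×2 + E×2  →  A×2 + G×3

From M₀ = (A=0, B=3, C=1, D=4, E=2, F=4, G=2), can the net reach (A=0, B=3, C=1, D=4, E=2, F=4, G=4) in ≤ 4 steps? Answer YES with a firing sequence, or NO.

NO — not reachable within 4 firings

depth 0: 1 marking
depth 1: 2 markings reached so far
depth 2: 4 markings reached so far
depth 3: 4 markings reached so far
(frontier empty at depth 3; search complete)
target is not among the 4 markings reachable within 4 steps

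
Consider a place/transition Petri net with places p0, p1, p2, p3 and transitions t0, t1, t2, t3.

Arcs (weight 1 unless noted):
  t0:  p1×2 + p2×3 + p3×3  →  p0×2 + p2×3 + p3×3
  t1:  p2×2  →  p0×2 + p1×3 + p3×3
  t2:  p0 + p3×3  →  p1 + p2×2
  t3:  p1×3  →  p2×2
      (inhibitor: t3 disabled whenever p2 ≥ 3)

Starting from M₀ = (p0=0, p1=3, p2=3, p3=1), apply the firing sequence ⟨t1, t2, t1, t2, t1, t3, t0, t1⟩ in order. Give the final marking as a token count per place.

step 1: fire t1:  (p0=0, p1=3, p2=3, p3=1) → (p0=2, p1=6, p2=1, p3=4)
step 2: fire t2:  (p0=2, p1=6, p2=1, p3=4) → (p0=1, p1=7, p2=3, p3=1)
step 3: fire t1:  (p0=1, p1=7, p2=3, p3=1) → (p0=3, p1=10, p2=1, p3=4)
step 4: fire t2:  (p0=3, p1=10, p2=1, p3=4) → (p0=2, p1=11, p2=3, p3=1)
step 5: fire t1:  (p0=2, p1=11, p2=3, p3=1) → (p0=4, p1=14, p2=1, p3=4)
step 6: fire t3:  (p0=4, p1=14, p2=1, p3=4) → (p0=4, p1=11, p2=3, p3=4)
step 7: fire t0:  (p0=4, p1=11, p2=3, p3=4) → (p0=6, p1=9, p2=3, p3=4)
step 8: fire t1:  (p0=6, p1=9, p2=3, p3=4) → (p0=8, p1=12, p2=1, p3=7)

(p0=8, p1=12, p2=1, p3=7)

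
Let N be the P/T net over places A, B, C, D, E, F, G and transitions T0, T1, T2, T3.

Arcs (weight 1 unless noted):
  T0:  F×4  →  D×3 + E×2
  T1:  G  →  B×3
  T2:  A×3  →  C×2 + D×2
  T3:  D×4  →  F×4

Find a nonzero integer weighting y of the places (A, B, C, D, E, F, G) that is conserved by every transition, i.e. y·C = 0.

Incidence matrix C (rows=places, cols=transitions):
       T0   T1   T2   T3
    A   0    0   -3    0
    B   0    3    0    0
    C   0    0    2    0
    D   3    0    2   -4
    E   2    0    0    0
    F  -4    0    0    4
    G   0   -1    0    0

Candidate y = [2, 0, 3, 0, 0, 0, 0]; check y·C column-wise:
  col T0: 2·0 + 3·0 + 0·3 + 0·2 + 0·-4 = 0
  col T1: 2·0 + 0·3 + 3·0 + 0·-1 = 0
  col T2: 2·-3 + 3·2 + 0·2 = 0
  col T3: 2·0 + 3·0 + 0·-4 + 0·4 = 0

y = (A:2, B:0, C:3, D:0, E:0, F:0, G:0)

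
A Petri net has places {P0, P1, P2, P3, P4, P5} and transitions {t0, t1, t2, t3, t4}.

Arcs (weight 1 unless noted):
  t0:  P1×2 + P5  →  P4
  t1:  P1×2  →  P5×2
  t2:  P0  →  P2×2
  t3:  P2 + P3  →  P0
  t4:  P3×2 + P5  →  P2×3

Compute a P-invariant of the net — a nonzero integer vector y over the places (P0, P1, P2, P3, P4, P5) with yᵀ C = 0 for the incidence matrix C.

y = (P0:2, P1:1, P2:1, P3:1, P4:3, P5:1)

Incidence matrix C (rows=places, cols=transitions):
       t0   t1   t2   t3   t4
   P0   0    0   -1    1    0
   P1  -2   -2    0    0    0
   P2   0    0    2   -1    3
   P3   0    0    0   -1   -2
   P4   1    0    0    0    0
   P5  -1    2    0    0   -1

Candidate y = [2, 1, 1, 1, 3, 1]; check y·C column-wise:
  col t0: 2·0 + 1·-2 + 1·0 + 1·0 + 3·1 + 1·-1 = 0
  col t1: 2·0 + 1·-2 + 1·0 + 1·0 + 3·0 + 1·2 = 0
  col t2: 2·-1 + 1·0 + 1·2 + 1·0 + 3·0 + 1·0 = 0
  col t3: 2·1 + 1·0 + 1·-1 + 1·-1 + 3·0 + 1·0 = 0
  col t4: 2·0 + 1·0 + 1·3 + 1·-2 + 3·0 + 1·-1 = 0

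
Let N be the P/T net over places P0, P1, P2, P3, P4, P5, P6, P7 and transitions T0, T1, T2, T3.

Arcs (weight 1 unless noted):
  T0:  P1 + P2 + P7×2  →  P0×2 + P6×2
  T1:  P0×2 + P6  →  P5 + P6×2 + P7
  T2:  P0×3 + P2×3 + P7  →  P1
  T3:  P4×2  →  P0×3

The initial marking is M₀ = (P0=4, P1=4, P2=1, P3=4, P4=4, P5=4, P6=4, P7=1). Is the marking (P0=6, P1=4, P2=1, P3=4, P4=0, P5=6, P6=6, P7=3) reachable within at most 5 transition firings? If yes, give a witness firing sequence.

step 1: fire T1:  (P0=4, P1=4, P2=1, P3=4, P4=4, P5=4, P6=4, P7=1) → (P0=2, P1=4, P2=1, P3=4, P4=4, P5=5, P6=5, P7=2)
step 2: fire T1:  (P0=2, P1=4, P2=1, P3=4, P4=4, P5=5, P6=5, P7=2) → (P0=0, P1=4, P2=1, P3=4, P4=4, P5=6, P6=6, P7=3)
step 3: fire T3:  (P0=0, P1=4, P2=1, P3=4, P4=4, P5=6, P6=6, P7=3) → (P0=3, P1=4, P2=1, P3=4, P4=2, P5=6, P6=6, P7=3)
step 4: fire T3:  (P0=3, P1=4, P2=1, P3=4, P4=2, P5=6, P6=6, P7=3) → (P0=6, P1=4, P2=1, P3=4, P4=0, P5=6, P6=6, P7=3)

YES — reachable via ⟨T1, T1, T3, T3⟩ (4 firings)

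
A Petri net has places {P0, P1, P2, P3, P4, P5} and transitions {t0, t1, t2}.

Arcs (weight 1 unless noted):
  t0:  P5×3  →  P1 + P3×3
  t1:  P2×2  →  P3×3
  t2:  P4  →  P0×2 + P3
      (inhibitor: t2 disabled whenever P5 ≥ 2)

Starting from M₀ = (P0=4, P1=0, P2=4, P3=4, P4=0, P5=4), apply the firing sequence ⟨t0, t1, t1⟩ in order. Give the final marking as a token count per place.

step 1: fire t0:  (P0=4, P1=0, P2=4, P3=4, P4=0, P5=4) → (P0=4, P1=1, P2=4, P3=7, P4=0, P5=1)
step 2: fire t1:  (P0=4, P1=1, P2=4, P3=7, P4=0, P5=1) → (P0=4, P1=1, P2=2, P3=10, P4=0, P5=1)
step 3: fire t1:  (P0=4, P1=1, P2=2, P3=10, P4=0, P5=1) → (P0=4, P1=1, P2=0, P3=13, P4=0, P5=1)

(P0=4, P1=1, P2=0, P3=13, P4=0, P5=1)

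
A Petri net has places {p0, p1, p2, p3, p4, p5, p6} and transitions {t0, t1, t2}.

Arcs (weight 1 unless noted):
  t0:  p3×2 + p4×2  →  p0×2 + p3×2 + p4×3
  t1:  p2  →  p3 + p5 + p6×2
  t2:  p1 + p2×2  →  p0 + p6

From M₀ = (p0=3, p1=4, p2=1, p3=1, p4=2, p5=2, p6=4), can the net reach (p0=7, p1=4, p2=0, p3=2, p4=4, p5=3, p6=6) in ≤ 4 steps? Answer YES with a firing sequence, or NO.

step 1: fire t1:  (p0=3, p1=4, p2=1, p3=1, p4=2, p5=2, p6=4) → (p0=3, p1=4, p2=0, p3=2, p4=2, p5=3, p6=6)
step 2: fire t0:  (p0=3, p1=4, p2=0, p3=2, p4=2, p5=3, p6=6) → (p0=5, p1=4, p2=0, p3=2, p4=3, p5=3, p6=6)
step 3: fire t0:  (p0=5, p1=4, p2=0, p3=2, p4=3, p5=3, p6=6) → (p0=7, p1=4, p2=0, p3=2, p4=4, p5=3, p6=6)

YES — reachable via ⟨t1, t0, t0⟩ (3 firings)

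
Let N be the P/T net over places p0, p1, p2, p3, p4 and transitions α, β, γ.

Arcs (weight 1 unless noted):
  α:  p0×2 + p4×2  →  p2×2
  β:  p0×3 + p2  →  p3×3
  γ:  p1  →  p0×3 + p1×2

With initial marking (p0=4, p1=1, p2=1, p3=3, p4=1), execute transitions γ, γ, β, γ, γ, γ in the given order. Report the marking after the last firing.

(p0=16, p1=6, p2=0, p3=6, p4=1)

step 1: fire γ:  (p0=4, p1=1, p2=1, p3=3, p4=1) → (p0=7, p1=2, p2=1, p3=3, p4=1)
step 2: fire γ:  (p0=7, p1=2, p2=1, p3=3, p4=1) → (p0=10, p1=3, p2=1, p3=3, p4=1)
step 3: fire β:  (p0=10, p1=3, p2=1, p3=3, p4=1) → (p0=7, p1=3, p2=0, p3=6, p4=1)
step 4: fire γ:  (p0=7, p1=3, p2=0, p3=6, p4=1) → (p0=10, p1=4, p2=0, p3=6, p4=1)
step 5: fire γ:  (p0=10, p1=4, p2=0, p3=6, p4=1) → (p0=13, p1=5, p2=0, p3=6, p4=1)
step 6: fire γ:  (p0=13, p1=5, p2=0, p3=6, p4=1) → (p0=16, p1=6, p2=0, p3=6, p4=1)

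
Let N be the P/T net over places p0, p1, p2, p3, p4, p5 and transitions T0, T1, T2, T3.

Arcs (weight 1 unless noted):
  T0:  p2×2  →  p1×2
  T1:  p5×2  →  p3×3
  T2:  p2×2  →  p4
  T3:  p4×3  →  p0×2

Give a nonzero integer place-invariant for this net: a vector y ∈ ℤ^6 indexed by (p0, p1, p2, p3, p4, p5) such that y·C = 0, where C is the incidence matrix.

Incidence matrix C (rows=places, cols=transitions):
       T0   T1   T2   T3
   p0   0    0    0    2
   p1   2    0    0    0
   p2  -2    0   -2    0
   p3   0    3    0    0
   p4   0    0    1   -3
   p5   0   -2    0    0

Candidate y = [3, 1, 1, 0, 2, 0]; check y·C column-wise:
  col T0: 3·0 + 1·2 + 1·-2 + 2·0 = 0
  col T1: 3·0 + 1·0 + 1·0 + 0·3 + 2·0 + 0·-2 = 0
  col T2: 3·0 + 1·0 + 1·-2 + 2·1 = 0
  col T3: 3·2 + 1·0 + 1·0 + 2·-3 = 0

y = (p0:3, p1:1, p2:1, p3:0, p4:2, p5:0)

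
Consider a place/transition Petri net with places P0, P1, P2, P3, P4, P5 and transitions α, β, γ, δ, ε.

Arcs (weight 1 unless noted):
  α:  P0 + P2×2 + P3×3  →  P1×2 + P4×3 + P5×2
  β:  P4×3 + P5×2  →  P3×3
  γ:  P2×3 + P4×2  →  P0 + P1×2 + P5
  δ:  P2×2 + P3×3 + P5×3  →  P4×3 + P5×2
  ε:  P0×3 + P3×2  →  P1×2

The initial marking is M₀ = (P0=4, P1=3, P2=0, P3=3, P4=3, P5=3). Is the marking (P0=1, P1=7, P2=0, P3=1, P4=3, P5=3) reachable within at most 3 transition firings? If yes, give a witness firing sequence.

depth 0: 1 marking
depth 1: 3 markings reached so far
depth 2: 4 markings reached so far
depth 3: 4 markings reached so far
(frontier empty at depth 3; search complete)
target is not among the 4 markings reachable within 3 steps

NO — not reachable within 3 firings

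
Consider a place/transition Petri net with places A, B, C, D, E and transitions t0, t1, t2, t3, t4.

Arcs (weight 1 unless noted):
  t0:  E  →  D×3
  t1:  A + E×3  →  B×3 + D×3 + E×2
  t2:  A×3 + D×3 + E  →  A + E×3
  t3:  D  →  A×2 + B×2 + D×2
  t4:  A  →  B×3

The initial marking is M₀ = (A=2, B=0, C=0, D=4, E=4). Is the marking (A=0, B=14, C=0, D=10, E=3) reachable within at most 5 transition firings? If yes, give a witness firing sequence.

NO — not reachable within 5 firings

depth 0: 1 marking
depth 1: 5 markings reached so far
depth 2: 15 markings reached so far
depth 3: 31 markings reached so far
depth 4: 59 markings reached so far
depth 5: 97 markings reached so far
target is not among the 97 markings reachable within 5 steps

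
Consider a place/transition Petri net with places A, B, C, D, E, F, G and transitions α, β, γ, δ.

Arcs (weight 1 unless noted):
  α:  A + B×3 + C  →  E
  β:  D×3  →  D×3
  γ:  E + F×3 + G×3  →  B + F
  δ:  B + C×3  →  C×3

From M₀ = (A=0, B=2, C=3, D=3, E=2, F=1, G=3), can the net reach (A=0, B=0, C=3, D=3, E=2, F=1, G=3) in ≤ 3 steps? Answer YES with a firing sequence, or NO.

step 1: fire δ:  (A=0, B=2, C=3, D=3, E=2, F=1, G=3) → (A=0, B=1, C=3, D=3, E=2, F=1, G=3)
step 2: fire δ:  (A=0, B=1, C=3, D=3, E=2, F=1, G=3) → (A=0, B=0, C=3, D=3, E=2, F=1, G=3)

YES — reachable via ⟨δ, δ⟩ (2 firings)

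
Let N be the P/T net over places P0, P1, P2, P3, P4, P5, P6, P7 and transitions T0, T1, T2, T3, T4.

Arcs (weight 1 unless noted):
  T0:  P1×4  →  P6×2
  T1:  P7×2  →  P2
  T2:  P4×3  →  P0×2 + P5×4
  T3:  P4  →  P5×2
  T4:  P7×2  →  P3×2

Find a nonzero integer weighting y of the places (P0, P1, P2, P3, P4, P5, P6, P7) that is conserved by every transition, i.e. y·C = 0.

Incidence matrix C (rows=places, cols=transitions):
       T0   T1   T2   T3   T4
   P0   0    0    2    0    0
   P1  -4    0    0    0    0
   P2   0    1    0    0    0
   P3   0    0    0    0    2
   P4   0    0   -3   -1    0
   P5   0    0    4    2    0
   P6   2    0    0    0    0
   P7   0   -2    0    0   -2

Candidate y = [1, 0, 0, 0, 2, 1, 0, 0]; check y·C column-wise:
  col T0: 1·0 + 0·-4 + 2·0 + 1·0 + 0·2 = 0
  col T1: 1·0 + 0·1 + 2·0 + 1·0 + 0·-2 = 0
  col T2: 1·2 + 2·-3 + 1·4 = 0
  col T3: 1·0 + 2·-1 + 1·2 = 0
  col T4: 1·0 + 0·2 + 2·0 + 1·0 + 0·-2 = 0

y = (P0:1, P1:0, P2:0, P3:0, P4:2, P5:1, P6:0, P7:0)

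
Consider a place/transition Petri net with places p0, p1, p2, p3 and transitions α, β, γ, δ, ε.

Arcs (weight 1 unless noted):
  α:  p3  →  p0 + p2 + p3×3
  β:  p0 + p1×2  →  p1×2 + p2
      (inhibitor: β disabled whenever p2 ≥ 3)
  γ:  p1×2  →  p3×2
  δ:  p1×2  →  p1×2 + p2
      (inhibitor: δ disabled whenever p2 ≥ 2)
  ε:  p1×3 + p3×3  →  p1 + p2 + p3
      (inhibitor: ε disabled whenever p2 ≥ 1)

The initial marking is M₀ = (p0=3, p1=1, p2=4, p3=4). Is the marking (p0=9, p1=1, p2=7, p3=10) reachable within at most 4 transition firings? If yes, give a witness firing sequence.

depth 0: 1 marking
depth 1: 2 markings reached so far
depth 2: 3 markings reached so far
depth 3: 4 markings reached so far
depth 4: 5 markings reached so far
target is not among the 5 markings reachable within 4 steps

NO — not reachable within 4 firings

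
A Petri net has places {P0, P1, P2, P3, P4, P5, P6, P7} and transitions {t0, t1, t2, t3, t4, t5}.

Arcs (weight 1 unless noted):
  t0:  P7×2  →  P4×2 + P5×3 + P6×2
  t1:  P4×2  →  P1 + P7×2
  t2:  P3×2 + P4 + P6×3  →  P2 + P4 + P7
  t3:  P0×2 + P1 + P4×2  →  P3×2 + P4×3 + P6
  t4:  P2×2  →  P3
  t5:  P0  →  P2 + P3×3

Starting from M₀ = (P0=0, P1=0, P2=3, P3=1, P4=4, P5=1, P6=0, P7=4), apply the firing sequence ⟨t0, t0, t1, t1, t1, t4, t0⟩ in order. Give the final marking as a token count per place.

(P0=0, P1=3, P2=1, P3=2, P4=4, P5=10, P6=6, P7=4)

step 1: fire t0:  (P0=0, P1=0, P2=3, P3=1, P4=4, P5=1, P6=0, P7=4) → (P0=0, P1=0, P2=3, P3=1, P4=6, P5=4, P6=2, P7=2)
step 2: fire t0:  (P0=0, P1=0, P2=3, P3=1, P4=6, P5=4, P6=2, P7=2) → (P0=0, P1=0, P2=3, P3=1, P4=8, P5=7, P6=4, P7=0)
step 3: fire t1:  (P0=0, P1=0, P2=3, P3=1, P4=8, P5=7, P6=4, P7=0) → (P0=0, P1=1, P2=3, P3=1, P4=6, P5=7, P6=4, P7=2)
step 4: fire t1:  (P0=0, P1=1, P2=3, P3=1, P4=6, P5=7, P6=4, P7=2) → (P0=0, P1=2, P2=3, P3=1, P4=4, P5=7, P6=4, P7=4)
step 5: fire t1:  (P0=0, P1=2, P2=3, P3=1, P4=4, P5=7, P6=4, P7=4) → (P0=0, P1=3, P2=3, P3=1, P4=2, P5=7, P6=4, P7=6)
step 6: fire t4:  (P0=0, P1=3, P2=3, P3=1, P4=2, P5=7, P6=4, P7=6) → (P0=0, P1=3, P2=1, P3=2, P4=2, P5=7, P6=4, P7=6)
step 7: fire t0:  (P0=0, P1=3, P2=1, P3=2, P4=2, P5=7, P6=4, P7=6) → (P0=0, P1=3, P2=1, P3=2, P4=4, P5=10, P6=6, P7=4)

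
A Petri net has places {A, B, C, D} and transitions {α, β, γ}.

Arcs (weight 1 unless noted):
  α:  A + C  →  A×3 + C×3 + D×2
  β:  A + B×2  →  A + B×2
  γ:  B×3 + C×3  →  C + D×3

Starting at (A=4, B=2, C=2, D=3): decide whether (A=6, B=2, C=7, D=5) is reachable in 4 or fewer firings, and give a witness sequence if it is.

NO — not reachable within 4 firings

depth 0: 1 marking
depth 1: 2 markings reached so far
depth 2: 3 markings reached so far
depth 3: 4 markings reached so far
depth 4: 5 markings reached so far
target is not among the 5 markings reachable within 4 steps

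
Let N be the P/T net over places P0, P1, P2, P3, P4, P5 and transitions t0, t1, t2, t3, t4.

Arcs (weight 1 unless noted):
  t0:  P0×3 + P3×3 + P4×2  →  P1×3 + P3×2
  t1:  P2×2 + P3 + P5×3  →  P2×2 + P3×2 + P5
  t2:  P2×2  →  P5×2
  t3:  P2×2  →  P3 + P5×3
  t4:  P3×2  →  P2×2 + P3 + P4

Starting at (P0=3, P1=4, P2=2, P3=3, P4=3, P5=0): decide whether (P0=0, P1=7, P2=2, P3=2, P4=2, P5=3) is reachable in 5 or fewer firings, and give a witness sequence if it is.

step 1: fire t0:  (P0=3, P1=4, P2=2, P3=3, P4=3, P5=0) → (P0=0, P1=7, P2=2, P3=2, P4=1, P5=0)
step 2: fire t3:  (P0=0, P1=7, P2=2, P3=2, P4=1, P5=0) → (P0=0, P1=7, P2=0, P3=3, P4=1, P5=3)
step 3: fire t4:  (P0=0, P1=7, P2=0, P3=3, P4=1, P5=3) → (P0=0, P1=7, P2=2, P3=2, P4=2, P5=3)

YES — reachable via ⟨t0, t3, t4⟩ (3 firings)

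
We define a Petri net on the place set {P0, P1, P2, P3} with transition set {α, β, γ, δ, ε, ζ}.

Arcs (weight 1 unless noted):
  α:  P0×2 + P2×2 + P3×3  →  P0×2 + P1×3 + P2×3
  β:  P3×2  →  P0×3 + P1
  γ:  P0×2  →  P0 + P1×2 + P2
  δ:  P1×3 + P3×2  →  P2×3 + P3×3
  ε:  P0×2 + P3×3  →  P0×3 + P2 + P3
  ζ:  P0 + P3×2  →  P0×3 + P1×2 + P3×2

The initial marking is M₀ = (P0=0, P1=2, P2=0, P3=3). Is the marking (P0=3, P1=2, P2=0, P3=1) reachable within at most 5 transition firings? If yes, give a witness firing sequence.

NO — not reachable within 5 firings

depth 0: 1 marking
depth 1: 2 markings reached so far
depth 2: 3 markings reached so far
depth 3: 4 markings reached so far
depth 4: 4 markings reached so far
(frontier empty at depth 4; search complete)
target is not among the 4 markings reachable within 5 steps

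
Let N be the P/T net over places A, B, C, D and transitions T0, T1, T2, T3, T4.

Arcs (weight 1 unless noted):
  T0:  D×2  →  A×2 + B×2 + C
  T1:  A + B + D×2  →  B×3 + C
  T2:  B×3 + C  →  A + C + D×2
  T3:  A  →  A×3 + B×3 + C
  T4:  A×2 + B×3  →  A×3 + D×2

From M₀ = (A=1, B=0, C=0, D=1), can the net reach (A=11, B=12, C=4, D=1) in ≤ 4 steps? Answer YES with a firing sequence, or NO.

NO — not reachable within 4 firings

depth 0: 1 marking
depth 1: 2 markings reached so far
depth 2: 4 markings reached so far
depth 3: 7 markings reached so far
depth 4: 12 markings reached so far
target is not among the 12 markings reachable within 4 steps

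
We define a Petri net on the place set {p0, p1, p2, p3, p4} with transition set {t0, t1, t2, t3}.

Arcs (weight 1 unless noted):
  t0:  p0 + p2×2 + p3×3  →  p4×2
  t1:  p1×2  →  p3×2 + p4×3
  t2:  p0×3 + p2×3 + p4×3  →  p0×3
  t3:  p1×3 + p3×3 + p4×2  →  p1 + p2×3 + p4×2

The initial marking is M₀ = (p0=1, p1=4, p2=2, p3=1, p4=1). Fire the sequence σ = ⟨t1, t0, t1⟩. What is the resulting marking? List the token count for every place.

step 1: fire t1:  (p0=1, p1=4, p2=2, p3=1, p4=1) → (p0=1, p1=2, p2=2, p3=3, p4=4)
step 2: fire t0:  (p0=1, p1=2, p2=2, p3=3, p4=4) → (p0=0, p1=2, p2=0, p3=0, p4=6)
step 3: fire t1:  (p0=0, p1=2, p2=0, p3=0, p4=6) → (p0=0, p1=0, p2=0, p3=2, p4=9)

(p0=0, p1=0, p2=0, p3=2, p4=9)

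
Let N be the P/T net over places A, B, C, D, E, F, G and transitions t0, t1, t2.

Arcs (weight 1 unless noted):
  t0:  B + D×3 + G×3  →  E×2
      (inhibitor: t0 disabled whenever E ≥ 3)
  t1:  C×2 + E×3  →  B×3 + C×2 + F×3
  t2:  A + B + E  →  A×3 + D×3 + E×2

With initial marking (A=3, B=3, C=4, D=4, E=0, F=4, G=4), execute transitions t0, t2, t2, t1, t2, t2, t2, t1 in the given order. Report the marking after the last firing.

(A=13, B=3, C=4, D=16, E=1, F=10, G=1)

step 1: fire t0:  (A=3, B=3, C=4, D=4, E=0, F=4, G=4) → (A=3, B=2, C=4, D=1, E=2, F=4, G=1)
step 2: fire t2:  (A=3, B=2, C=4, D=1, E=2, F=4, G=1) → (A=5, B=1, C=4, D=4, E=3, F=4, G=1)
step 3: fire t2:  (A=5, B=1, C=4, D=4, E=3, F=4, G=1) → (A=7, B=0, C=4, D=7, E=4, F=4, G=1)
step 4: fire t1:  (A=7, B=0, C=4, D=7, E=4, F=4, G=1) → (A=7, B=3, C=4, D=7, E=1, F=7, G=1)
step 5: fire t2:  (A=7, B=3, C=4, D=7, E=1, F=7, G=1) → (A=9, B=2, C=4, D=10, E=2, F=7, G=1)
step 6: fire t2:  (A=9, B=2, C=4, D=10, E=2, F=7, G=1) → (A=11, B=1, C=4, D=13, E=3, F=7, G=1)
step 7: fire t2:  (A=11, B=1, C=4, D=13, E=3, F=7, G=1) → (A=13, B=0, C=4, D=16, E=4, F=7, G=1)
step 8: fire t1:  (A=13, B=0, C=4, D=16, E=4, F=7, G=1) → (A=13, B=3, C=4, D=16, E=1, F=10, G=1)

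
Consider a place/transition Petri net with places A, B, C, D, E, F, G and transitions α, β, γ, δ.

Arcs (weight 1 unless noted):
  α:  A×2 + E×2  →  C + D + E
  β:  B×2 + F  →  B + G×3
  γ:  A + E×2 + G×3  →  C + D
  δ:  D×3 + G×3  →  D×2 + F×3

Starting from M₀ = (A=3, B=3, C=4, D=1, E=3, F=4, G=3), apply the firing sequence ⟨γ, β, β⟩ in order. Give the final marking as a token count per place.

step 1: fire γ:  (A=3, B=3, C=4, D=1, E=3, F=4, G=3) → (A=2, B=3, C=5, D=2, E=1, F=4, G=0)
step 2: fire β:  (A=2, B=3, C=5, D=2, E=1, F=4, G=0) → (A=2, B=2, C=5, D=2, E=1, F=3, G=3)
step 3: fire β:  (A=2, B=2, C=5, D=2, E=1, F=3, G=3) → (A=2, B=1, C=5, D=2, E=1, F=2, G=6)

(A=2, B=1, C=5, D=2, E=1, F=2, G=6)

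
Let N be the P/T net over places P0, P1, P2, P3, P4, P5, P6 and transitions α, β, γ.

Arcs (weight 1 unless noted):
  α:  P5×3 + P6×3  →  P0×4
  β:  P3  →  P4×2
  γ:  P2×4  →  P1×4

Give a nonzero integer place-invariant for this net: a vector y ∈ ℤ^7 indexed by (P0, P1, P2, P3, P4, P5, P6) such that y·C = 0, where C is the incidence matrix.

Incidence matrix C (rows=places, cols=transitions):
        α    β    γ
   P0   4    0    0
   P1   0    0    4
   P2   0    0   -4
   P3   0   -1    0
   P4   0    2    0
   P5  -3    0    0
   P6  -3    0    0

Candidate y = [0, 1, 1, 0, 0, 0, 0]; check y·C column-wise:
  col α: 0·4 + 1·0 + 1·0 + 0·-3 + 0·-3 = 0
  col β: 1·0 + 1·0 + 0·-1 + 0·2 = 0
  col γ: 1·4 + 1·-4 = 0

y = (P0:0, P1:1, P2:1, P3:0, P4:0, P5:0, P6:0)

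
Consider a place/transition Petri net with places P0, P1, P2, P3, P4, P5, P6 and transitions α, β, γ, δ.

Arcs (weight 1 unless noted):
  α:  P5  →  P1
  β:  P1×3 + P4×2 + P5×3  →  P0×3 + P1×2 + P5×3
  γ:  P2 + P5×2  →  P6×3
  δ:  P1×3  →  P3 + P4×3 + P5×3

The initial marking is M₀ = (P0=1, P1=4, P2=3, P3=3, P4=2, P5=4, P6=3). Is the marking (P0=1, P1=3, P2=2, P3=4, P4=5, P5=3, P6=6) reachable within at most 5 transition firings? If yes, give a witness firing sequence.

YES — reachable via ⟨α, α, γ, δ⟩ (4 firings)

step 1: fire α:  (P0=1, P1=4, P2=3, P3=3, P4=2, P5=4, P6=3) → (P0=1, P1=5, P2=3, P3=3, P4=2, P5=3, P6=3)
step 2: fire α:  (P0=1, P1=5, P2=3, P3=3, P4=2, P5=3, P6=3) → (P0=1, P1=6, P2=3, P3=3, P4=2, P5=2, P6=3)
step 3: fire γ:  (P0=1, P1=6, P2=3, P3=3, P4=2, P5=2, P6=3) → (P0=1, P1=6, P2=2, P3=3, P4=2, P5=0, P6=6)
step 4: fire δ:  (P0=1, P1=6, P2=2, P3=3, P4=2, P5=0, P6=6) → (P0=1, P1=3, P2=2, P3=4, P4=5, P5=3, P6=6)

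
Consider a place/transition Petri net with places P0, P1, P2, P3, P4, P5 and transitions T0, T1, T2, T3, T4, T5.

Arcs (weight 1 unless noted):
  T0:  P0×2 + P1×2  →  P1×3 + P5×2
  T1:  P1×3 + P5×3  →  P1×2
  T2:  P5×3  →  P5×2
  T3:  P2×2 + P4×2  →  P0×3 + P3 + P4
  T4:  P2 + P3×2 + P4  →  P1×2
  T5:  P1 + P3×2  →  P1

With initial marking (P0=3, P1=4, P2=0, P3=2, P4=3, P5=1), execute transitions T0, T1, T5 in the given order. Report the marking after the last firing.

(P0=1, P1=4, P2=0, P3=0, P4=3, P5=0)

step 1: fire T0:  (P0=3, P1=4, P2=0, P3=2, P4=3, P5=1) → (P0=1, P1=5, P2=0, P3=2, P4=3, P5=3)
step 2: fire T1:  (P0=1, P1=5, P2=0, P3=2, P4=3, P5=3) → (P0=1, P1=4, P2=0, P3=2, P4=3, P5=0)
step 3: fire T5:  (P0=1, P1=4, P2=0, P3=2, P4=3, P5=0) → (P0=1, P1=4, P2=0, P3=0, P4=3, P5=0)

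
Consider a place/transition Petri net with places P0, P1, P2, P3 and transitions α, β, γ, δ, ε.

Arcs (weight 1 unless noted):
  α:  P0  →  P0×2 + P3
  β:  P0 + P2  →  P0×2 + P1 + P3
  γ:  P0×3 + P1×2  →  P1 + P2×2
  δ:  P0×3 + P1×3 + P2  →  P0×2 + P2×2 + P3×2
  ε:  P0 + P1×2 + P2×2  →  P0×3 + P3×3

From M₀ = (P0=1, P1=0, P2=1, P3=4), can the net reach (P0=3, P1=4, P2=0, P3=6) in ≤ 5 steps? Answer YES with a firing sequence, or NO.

NO — not reachable within 5 firings

depth 0: 1 marking
depth 1: 3 markings reached so far
depth 2: 5 markings reached so far
depth 3: 7 markings reached so far
depth 4: 9 markings reached so far
depth 5: 11 markings reached so far
target is not among the 11 markings reachable within 5 steps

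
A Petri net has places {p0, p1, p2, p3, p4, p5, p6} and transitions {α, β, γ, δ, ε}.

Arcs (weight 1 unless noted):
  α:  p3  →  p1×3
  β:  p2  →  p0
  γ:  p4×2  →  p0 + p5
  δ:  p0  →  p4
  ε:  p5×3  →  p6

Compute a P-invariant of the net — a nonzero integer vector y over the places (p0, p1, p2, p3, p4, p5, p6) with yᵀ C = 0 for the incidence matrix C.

Incidence matrix C (rows=places, cols=transitions):
        α    β    γ    δ    ε
   p0   0    1    1   -1    0
   p1   3    0    0    0    0
   p2   0   -1    0    0    0
   p3  -1    0    0    0    0
   p4   0    0   -2    1    0
   p5   0    0    1    0   -3
   p6   0    0    0    0    1

Candidate y = [0, 1, 0, 3, 0, 0, 0]; check y·C column-wise:
  col α: 1·3 + 3·-1 = 0
  col β: 0·1 + 1·0 + 0·-1 + 3·0 = 0
  col γ: 0·1 + 1·0 + 3·0 + 0·-2 + 0·1 = 0
  col δ: 0·-1 + 1·0 + 3·0 + 0·1 = 0
  col ε: 1·0 + 3·0 + 0·-3 + 0·1 = 0

y = (p0:0, p1:1, p2:0, p3:3, p4:0, p5:0, p6:0)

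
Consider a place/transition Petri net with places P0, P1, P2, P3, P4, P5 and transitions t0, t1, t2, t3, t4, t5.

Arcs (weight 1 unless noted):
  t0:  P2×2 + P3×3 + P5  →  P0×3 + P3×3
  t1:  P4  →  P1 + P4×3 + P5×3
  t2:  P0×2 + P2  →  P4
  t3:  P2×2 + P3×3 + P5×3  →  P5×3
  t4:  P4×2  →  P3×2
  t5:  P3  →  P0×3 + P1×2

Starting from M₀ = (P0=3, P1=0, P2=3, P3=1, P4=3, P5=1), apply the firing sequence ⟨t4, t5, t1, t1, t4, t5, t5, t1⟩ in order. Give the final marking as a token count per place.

step 1: fire t4:  (P0=3, P1=0, P2=3, P3=1, P4=3, P5=1) → (P0=3, P1=0, P2=3, P3=3, P4=1, P5=1)
step 2: fire t5:  (P0=3, P1=0, P2=3, P3=3, P4=1, P5=1) → (P0=6, P1=2, P2=3, P3=2, P4=1, P5=1)
step 3: fire t1:  (P0=6, P1=2, P2=3, P3=2, P4=1, P5=1) → (P0=6, P1=3, P2=3, P3=2, P4=3, P5=4)
step 4: fire t1:  (P0=6, P1=3, P2=3, P3=2, P4=3, P5=4) → (P0=6, P1=4, P2=3, P3=2, P4=5, P5=7)
step 5: fire t4:  (P0=6, P1=4, P2=3, P3=2, P4=5, P5=7) → (P0=6, P1=4, P2=3, P3=4, P4=3, P5=7)
step 6: fire t5:  (P0=6, P1=4, P2=3, P3=4, P4=3, P5=7) → (P0=9, P1=6, P2=3, P3=3, P4=3, P5=7)
step 7: fire t5:  (P0=9, P1=6, P2=3, P3=3, P4=3, P5=7) → (P0=12, P1=8, P2=3, P3=2, P4=3, P5=7)
step 8: fire t1:  (P0=12, P1=8, P2=3, P3=2, P4=3, P5=7) → (P0=12, P1=9, P2=3, P3=2, P4=5, P5=10)

(P0=12, P1=9, P2=3, P3=2, P4=5, P5=10)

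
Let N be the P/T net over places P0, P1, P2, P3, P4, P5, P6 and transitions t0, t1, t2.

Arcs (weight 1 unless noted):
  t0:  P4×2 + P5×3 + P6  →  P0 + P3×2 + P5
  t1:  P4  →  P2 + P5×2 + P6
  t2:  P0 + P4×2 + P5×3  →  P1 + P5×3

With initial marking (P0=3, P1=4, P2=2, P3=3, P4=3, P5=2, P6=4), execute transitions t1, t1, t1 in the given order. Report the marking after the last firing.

step 1: fire t1:  (P0=3, P1=4, P2=2, P3=3, P4=3, P5=2, P6=4) → (P0=3, P1=4, P2=3, P3=3, P4=2, P5=4, P6=5)
step 2: fire t1:  (P0=3, P1=4, P2=3, P3=3, P4=2, P5=4, P6=5) → (P0=3, P1=4, P2=4, P3=3, P4=1, P5=6, P6=6)
step 3: fire t1:  (P0=3, P1=4, P2=4, P3=3, P4=1, P5=6, P6=6) → (P0=3, P1=4, P2=5, P3=3, P4=0, P5=8, P6=7)

(P0=3, P1=4, P2=5, P3=3, P4=0, P5=8, P6=7)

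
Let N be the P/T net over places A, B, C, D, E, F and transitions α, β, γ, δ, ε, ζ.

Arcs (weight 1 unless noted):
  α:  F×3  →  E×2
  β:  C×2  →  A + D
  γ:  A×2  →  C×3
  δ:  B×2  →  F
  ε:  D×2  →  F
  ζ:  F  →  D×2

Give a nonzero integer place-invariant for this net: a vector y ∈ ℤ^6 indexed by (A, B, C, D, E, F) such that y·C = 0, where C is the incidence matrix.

Incidence matrix C (rows=places, cols=transitions):
        α    β    γ    δ    ε    ζ
    A   0    1   -2    0    0    0
    B   0    0    0   -2    0    0
    C   0   -2    3    0    0    0
    D   0    1    0    0   -2    2
    E   2    0    0    0    0    0
    F  -3    0    0    1    1   -1

Candidate y = [3, 1, 2, 1, 3, 2]; check y·C column-wise:
  col α: 3·0 + 1·0 + 2·0 + 1·0 + 3·2 + 2·-3 = 0
  col β: 3·1 + 1·0 + 2·-2 + 1·1 + 3·0 + 2·0 = 0
  col γ: 3·-2 + 1·0 + 2·3 + 1·0 + 3·0 + 2·0 = 0
  col δ: 3·0 + 1·-2 + 2·0 + 1·0 + 3·0 + 2·1 = 0
  col ε: 3·0 + 1·0 + 2·0 + 1·-2 + 3·0 + 2·1 = 0
  col ζ: 3·0 + 1·0 + 2·0 + 1·2 + 3·0 + 2·-1 = 0

y = (A:3, B:1, C:2, D:1, E:3, F:2)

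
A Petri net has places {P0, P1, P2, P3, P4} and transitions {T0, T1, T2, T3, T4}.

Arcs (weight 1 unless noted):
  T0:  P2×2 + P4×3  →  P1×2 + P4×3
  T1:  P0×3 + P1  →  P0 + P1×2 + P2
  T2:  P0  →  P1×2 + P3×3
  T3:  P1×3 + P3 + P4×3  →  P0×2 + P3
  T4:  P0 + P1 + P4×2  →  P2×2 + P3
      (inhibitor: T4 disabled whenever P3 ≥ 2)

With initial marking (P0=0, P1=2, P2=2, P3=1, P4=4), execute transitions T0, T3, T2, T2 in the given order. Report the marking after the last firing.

step 1: fire T0:  (P0=0, P1=2, P2=2, P3=1, P4=4) → (P0=0, P1=4, P2=0, P3=1, P4=4)
step 2: fire T3:  (P0=0, P1=4, P2=0, P3=1, P4=4) → (P0=2, P1=1, P2=0, P3=1, P4=1)
step 3: fire T2:  (P0=2, P1=1, P2=0, P3=1, P4=1) → (P0=1, P1=3, P2=0, P3=4, P4=1)
step 4: fire T2:  (P0=1, P1=3, P2=0, P3=4, P4=1) → (P0=0, P1=5, P2=0, P3=7, P4=1)

(P0=0, P1=5, P2=0, P3=7, P4=1)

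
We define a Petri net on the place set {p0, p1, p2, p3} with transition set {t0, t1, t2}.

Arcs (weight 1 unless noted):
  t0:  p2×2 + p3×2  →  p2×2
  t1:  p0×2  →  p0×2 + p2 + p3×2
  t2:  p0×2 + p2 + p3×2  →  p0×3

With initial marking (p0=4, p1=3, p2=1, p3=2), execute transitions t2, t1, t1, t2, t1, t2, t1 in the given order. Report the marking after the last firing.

(p0=7, p1=3, p2=2, p3=4)

step 1: fire t2:  (p0=4, p1=3, p2=1, p3=2) → (p0=5, p1=3, p2=0, p3=0)
step 2: fire t1:  (p0=5, p1=3, p2=0, p3=0) → (p0=5, p1=3, p2=1, p3=2)
step 3: fire t1:  (p0=5, p1=3, p2=1, p3=2) → (p0=5, p1=3, p2=2, p3=4)
step 4: fire t2:  (p0=5, p1=3, p2=2, p3=4) → (p0=6, p1=3, p2=1, p3=2)
step 5: fire t1:  (p0=6, p1=3, p2=1, p3=2) → (p0=6, p1=3, p2=2, p3=4)
step 6: fire t2:  (p0=6, p1=3, p2=2, p3=4) → (p0=7, p1=3, p2=1, p3=2)
step 7: fire t1:  (p0=7, p1=3, p2=1, p3=2) → (p0=7, p1=3, p2=2, p3=4)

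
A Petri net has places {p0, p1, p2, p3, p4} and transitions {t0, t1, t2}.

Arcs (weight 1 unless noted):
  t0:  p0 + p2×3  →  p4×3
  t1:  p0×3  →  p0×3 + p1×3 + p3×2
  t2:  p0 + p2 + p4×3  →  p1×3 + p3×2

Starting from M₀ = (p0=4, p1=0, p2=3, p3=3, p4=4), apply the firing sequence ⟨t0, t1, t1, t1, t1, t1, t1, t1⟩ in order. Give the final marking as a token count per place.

(p0=3, p1=21, p2=0, p3=17, p4=7)

step 1: fire t0:  (p0=4, p1=0, p2=3, p3=3, p4=4) → (p0=3, p1=0, p2=0, p3=3, p4=7)
step 2: fire t1:  (p0=3, p1=0, p2=0, p3=3, p4=7) → (p0=3, p1=3, p2=0, p3=5, p4=7)
step 3: fire t1:  (p0=3, p1=3, p2=0, p3=5, p4=7) → (p0=3, p1=6, p2=0, p3=7, p4=7)
step 4: fire t1:  (p0=3, p1=6, p2=0, p3=7, p4=7) → (p0=3, p1=9, p2=0, p3=9, p4=7)
step 5: fire t1:  (p0=3, p1=9, p2=0, p3=9, p4=7) → (p0=3, p1=12, p2=0, p3=11, p4=7)
step 6: fire t1:  (p0=3, p1=12, p2=0, p3=11, p4=7) → (p0=3, p1=15, p2=0, p3=13, p4=7)
step 7: fire t1:  (p0=3, p1=15, p2=0, p3=13, p4=7) → (p0=3, p1=18, p2=0, p3=15, p4=7)
step 8: fire t1:  (p0=3, p1=18, p2=0, p3=15, p4=7) → (p0=3, p1=21, p2=0, p3=17, p4=7)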